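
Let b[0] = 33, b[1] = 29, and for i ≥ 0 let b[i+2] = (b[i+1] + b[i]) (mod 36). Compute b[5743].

29

Computing terms: b[0] = 33,  b[1] = 29,  b[2] = 26,  b[3] = 19,  b[4] = 9,  b[5] = 28,  b[6] = 1,  b[7] = 29,  b[8] = 30,  b[9] = 23,  b[10] = 17,  b[11] = 4,  b[12] = 21,  b[13] = 25,  b[14] = 10,  b[15] = 35,  b[16] = 9,  b[17] = 8,  b[18] = 17,  b[19] = 25,  b[20] = 6,  b[21] = 31,  b[22] = 1,  b[23] = 32,  b[24] = 33,  b[25] = 29.
Since (b[24], b[25]) = (b[0], b[1]) = (33, 29) (two consecutive terms determine the rest), the sequence is periodic with period 24.
So b[5743] = b[0 + ((5743-0) mod 24)] = b[7] = 29.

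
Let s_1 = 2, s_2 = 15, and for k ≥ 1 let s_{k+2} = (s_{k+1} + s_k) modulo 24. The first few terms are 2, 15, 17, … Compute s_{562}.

Computing terms: s_1 = 2; s_2 = 15; s_3 = 17; s_4 = 8; s_5 = 1; s_6 = 9; s_7 = 10; s_8 = 19; s_9 = 5; s_{10} = 0; s_{11} = 5; s_{12} = 5; s_{13} = 10; s_{14} = 15; s_{15} = 1; s_{16} = 16; s_{17} = 17; s_{18} = 9; s_{19} = 2; s_{20} = 11; s_{21} = 13; s_{22} = 0; s_{23} = 13; s_{24} = 13; s_{25} = 2; s_{26} = 15.
Since (s_{25}, s_{26}) = (s_1, s_2) = (2, 15) (two consecutive terms determine the rest), the sequence is periodic with period 24.
(562 - 1) mod 24 = 9, so s_{562} = s_{10} = 0.

0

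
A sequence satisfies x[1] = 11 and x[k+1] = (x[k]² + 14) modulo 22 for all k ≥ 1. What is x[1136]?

We have x[1] = 11; x[2] = 3; x[3] = 1; x[4] = 15; x[5] = 19; x[6] = 1.
Since x[6] = x[3] = 1, the sequence is eventually periodic: after a pre-period of length 2 it cycles with period 3.
For k ≥ 3, x[k] depends only on (k - 3) mod 3. (1136 - 3) mod 3 = 2, so x[1136] = x[5] = 19.

19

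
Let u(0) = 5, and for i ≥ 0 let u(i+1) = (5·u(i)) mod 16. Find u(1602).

Listing terms: u(0) = 5, u(1) = 9, u(2) = 13, u(3) = 1, u(4) = 5.
Since u(4) = u(0) = 5, the sequence is periodic with period 4.
So u(1602) = u(0 + ((1602-0) mod 4)) = u(2) = 13.

13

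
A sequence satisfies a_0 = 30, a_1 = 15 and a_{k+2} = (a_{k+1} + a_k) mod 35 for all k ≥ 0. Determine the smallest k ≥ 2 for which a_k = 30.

16

Computing terms: a_0 = 30,  a_1 = 15,  a_2 = 10,  a_3 = 25,  a_4 = 0,  a_5 = 25,  a_6 = 25,  a_7 = 15,  a_8 = 5,  a_9 = 20,  a_{10} = 25,  a_{11} = 10,  a_{12} = 0,  a_{13} = 10,  a_{14} = 10,  a_{15} = 20,  a_{16} = 30,  a_{17} = 15.
Since (a_{16}, a_{17}) = (a_0, a_1) = (30, 15) (two consecutive terms determine the rest), the sequence is periodic with period 16.
The value 30 next appears (with k ≥ 2) at a_{16}.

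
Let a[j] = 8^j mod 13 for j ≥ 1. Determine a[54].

Computing terms: a[1] = 8; a[2] = 12; a[3] = 5; a[4] = 1; a[5] = 8.
Since a[5] = a[1] = 8, the sequence is periodic with period 4.
(54 - 1) mod 4 = 1, so a[54] = a[2] = 12.

12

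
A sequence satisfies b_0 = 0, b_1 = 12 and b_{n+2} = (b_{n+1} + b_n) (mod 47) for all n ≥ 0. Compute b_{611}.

24

b_0 = 0, b_1 = 12, b_2 = 12, b_3 = 24, b_4 = 36, b_5 = 13, b_6 = 2, b_7 = 15, b_8 = 17, b_9 = 32, b_{10} = 2, b_{11} = 34, b_{12} = 36, b_{13} = 23, b_{14} = 12, b_{15} = 35, b_{16} = 0, b_{17} = 35, b_{18} = 35, b_{19} = 23, b_{20} = 11, b_{21} = 34, b_{22} = 45, b_{23} = 32, b_{24} = 30, b_{25} = 15, b_{26} = 45, b_{27} = 13, b_{28} = 11, b_{29} = 24, b_{30} = 35, b_{31} = 12, b_{32} = 0, b_{33} = 12.
The sequence repeats with period 32.
(611 - 0) mod 32 = 3, so b_{611} = b_3 = 24.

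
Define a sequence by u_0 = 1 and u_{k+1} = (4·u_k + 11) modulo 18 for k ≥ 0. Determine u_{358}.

9

u_0 = 1, u_1 = 15, u_2 = 17, u_3 = 7, u_4 = 3, u_5 = 5, u_6 = 13, u_7 = 9, u_8 = 11, u_9 = 1.
Since u_9 = u_0 = 1, the sequence is periodic with period 9.
(358 - 0) mod 9 = 7, so u_{358} = u_7 = 9.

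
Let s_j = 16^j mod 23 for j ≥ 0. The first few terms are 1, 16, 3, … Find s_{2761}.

Listing terms: s_0 = 1,  s_1 = 16,  s_2 = 3,  s_3 = 2,  s_4 = 9,  s_5 = 6,  s_6 = 4,  s_7 = 18,  s_8 = 12,  s_9 = 8,  s_{10} = 13,  s_{11} = 1.
Since s_{11} = s_0 = 1, the sequence is periodic with period 11.
(2761 - 0) mod 11 = 0, so s_{2761} = s_0 = 1.

1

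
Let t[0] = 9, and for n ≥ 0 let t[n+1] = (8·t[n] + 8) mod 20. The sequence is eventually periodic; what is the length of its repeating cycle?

Computing terms: t[0] = 9, t[1] = 0, t[2] = 8, t[3] = 12, t[4] = 4, t[5] = 0.
Since t[5] = t[1] = 0, the sequence is eventually periodic: after a pre-period of length 1 it cycles with period 4.

4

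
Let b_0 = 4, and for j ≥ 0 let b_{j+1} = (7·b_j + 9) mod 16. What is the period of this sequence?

We have b_0 = 4,  b_1 = 5,  b_2 = 12,  b_3 = 13,  b_4 = 4.
The sequence repeats with period 4.

4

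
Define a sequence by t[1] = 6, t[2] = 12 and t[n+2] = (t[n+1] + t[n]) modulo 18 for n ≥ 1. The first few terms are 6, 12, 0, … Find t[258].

12

We have t[1] = 6; t[2] = 12; t[3] = 0; t[4] = 12; t[5] = 12; t[6] = 6; t[7] = 0; t[8] = 6; t[9] = 6; t[10] = 12.
Since (t[9], t[10]) = (t[1], t[2]) = (6, 12) (two consecutive terms determine the rest), the sequence is periodic with period 8.
So t[258] = t[1 + ((258-1) mod 8)] = t[2] = 12.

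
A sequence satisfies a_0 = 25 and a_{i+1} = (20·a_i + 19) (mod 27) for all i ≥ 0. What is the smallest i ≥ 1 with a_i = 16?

6

Listing terms: a_0 = 25,  a_1 = 6,  a_2 = 4,  a_3 = 18,  a_4 = 1,  a_5 = 12,  a_6 = 16,  a_7 = 15,  a_8 = 22,  a_9 = 0,  a_{10} = 19,  a_{11} = 21,  a_{12} = 7,  a_{13} = 24,  a_{14} = 13,  a_{15} = 9,  a_{16} = 10,  a_{17} = 3,  a_{18} = 25.
Since a_{18} = a_0 = 25, the sequence is periodic with period 18.
The value 16 first appears (with i ≥ 1) at a_6.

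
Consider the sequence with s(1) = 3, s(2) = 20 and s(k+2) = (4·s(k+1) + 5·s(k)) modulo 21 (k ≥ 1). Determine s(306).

s(1) = 3; s(2) = 20; s(3) = 11; s(4) = 18; s(5) = 1; s(6) = 10; s(7) = 3; s(8) = 20.
Since (s(7), s(8)) = (s(1), s(2)) = (3, 20) (two consecutive terms determine the rest), the sequence is periodic with period 6.
So s(306) = s(1 + ((306-1) mod 6)) = s(6) = 10.

10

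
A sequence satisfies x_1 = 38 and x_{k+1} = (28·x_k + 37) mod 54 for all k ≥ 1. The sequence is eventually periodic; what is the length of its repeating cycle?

27

Computing terms: x_1 = 38; x_2 = 21; x_3 = 31; x_4 = 41; x_5 = 51; x_6 = 7; x_7 = 17; x_8 = 27; x_9 = 37; x_{10} = 47; x_{11} = 3; x_{12} = 13; x_{13} = 23; x_{14} = 33; x_{15} = 43; x_{16} = 53; x_{17} = 9; x_{18} = 19; x_{19} = 29; x_{20} = 39; x_{21} = 49; x_{22} = 5; x_{23} = 15; x_{24} = 25; x_{25} = 35; x_{26} = 45; x_{27} = 1; x_{28} = 11; x_{29} = 21.
Since x_{29} = x_2 = 21, the sequence is eventually periodic: after a pre-period of length 1 it cycles with period 27.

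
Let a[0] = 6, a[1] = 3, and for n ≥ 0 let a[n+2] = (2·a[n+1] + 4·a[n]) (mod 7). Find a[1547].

6

Listing terms: a[0] = 6,  a[1] = 3,  a[2] = 2,  a[3] = 2,  a[4] = 5,  a[5] = 4,  a[6] = 0,  a[7] = 2,  a[8] = 4,  a[9] = 2,  a[10] = 6,  a[11] = 6,  a[12] = 1,  a[13] = 5,  a[14] = 0,  a[15] = 6,  a[16] = 5,  a[17] = 6,  a[18] = 4,  a[19] = 4,  a[20] = 3,  a[21] = 1,  a[22] = 0,  a[23] = 4,  a[24] = 1,  a[25] = 4,  a[26] = 5,  a[27] = 5,  a[28] = 2,  a[29] = 3,  a[30] = 0,  a[31] = 5,  a[32] = 3,  a[33] = 5,  a[34] = 1,  a[35] = 1,  a[36] = 6,  a[37] = 2,  a[38] = 0,  a[39] = 1,  a[40] = 2,  a[41] = 1,  a[42] = 3,  a[43] = 3,  a[44] = 4,  a[45] = 6,  a[46] = 0,  a[47] = 3,  a[48] = 6,  a[49] = 3.
The sequence repeats with period 48.
So a[1547] = a[0 + ((1547-0) mod 48)] = a[11] = 6.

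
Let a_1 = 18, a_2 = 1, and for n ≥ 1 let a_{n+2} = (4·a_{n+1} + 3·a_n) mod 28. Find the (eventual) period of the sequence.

a_1 = 18; a_2 = 1; a_3 = 2; a_4 = 11; a_5 = 22; a_6 = 9; a_7 = 18; a_8 = 15; a_9 = 2; a_{10} = 25; a_{11} = 22; a_{12} = 23; a_{13} = 18; a_{14} = 1.
The sequence repeats with period 12.

12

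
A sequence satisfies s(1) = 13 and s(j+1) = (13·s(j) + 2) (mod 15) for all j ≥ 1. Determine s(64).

7

Listing terms: s(1) = 13; s(2) = 6; s(3) = 5; s(4) = 7; s(5) = 3; s(6) = 11; s(7) = 10; s(8) = 12; s(9) = 8; s(10) = 1; s(11) = 0; s(12) = 2; s(13) = 13.
Since s(13) = s(1) = 13, the sequence is periodic with period 12.
(64 - 1) mod 12 = 3, so s(64) = s(4) = 7.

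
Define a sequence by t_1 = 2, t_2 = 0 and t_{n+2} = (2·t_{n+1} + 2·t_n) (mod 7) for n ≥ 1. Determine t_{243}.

4

We have t_1 = 2,  t_2 = 0,  t_3 = 4,  t_4 = 1,  t_5 = 3,  t_6 = 1,  t_7 = 1,  t_8 = 4,  t_9 = 3,  t_{10} = 0,  t_{11} = 6,  t_{12} = 5,  t_{13} = 1,  t_{14} = 5,  t_{15} = 5,  t_{16} = 6,  t_{17} = 1,  t_{18} = 0,  t_{19} = 2,  t_{20} = 4,  t_{21} = 5,  t_{22} = 4,  t_{23} = 4,  t_{24} = 2,  t_{25} = 5,  t_{26} = 0,  t_{27} = 3,  t_{28} = 6,  t_{29} = 4,  t_{30} = 6,  t_{31} = 6,  t_{32} = 3,  t_{33} = 4,  t_{34} = 0,  t_{35} = 1,  t_{36} = 2,  t_{37} = 6,  t_{38} = 2,  t_{39} = 2,  t_{40} = 1,  t_{41} = 6,  t_{42} = 0,  t_{43} = 5,  t_{44} = 3,  t_{45} = 2,  t_{46} = 3,  t_{47} = 3,  t_{48} = 5,  t_{49} = 2,  t_{50} = 0.
The sequence repeats with period 48.
(243 - 1) mod 48 = 2, so t_{243} = t_3 = 4.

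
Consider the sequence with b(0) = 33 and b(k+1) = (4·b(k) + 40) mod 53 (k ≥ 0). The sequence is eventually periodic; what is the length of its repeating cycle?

26

Computing terms: b(0) = 33; b(1) = 13; b(2) = 39; b(3) = 37; b(4) = 29; b(5) = 50; b(6) = 28; b(7) = 46; b(8) = 12; b(9) = 35; b(10) = 21; b(11) = 18; b(12) = 6; b(13) = 11; b(14) = 31; b(15) = 5; b(16) = 7; b(17) = 15; b(18) = 47; b(19) = 16; b(20) = 51; b(21) = 32; b(22) = 9; b(23) = 23; b(24) = 26; b(25) = 38; b(26) = 33.
The sequence repeats with period 26.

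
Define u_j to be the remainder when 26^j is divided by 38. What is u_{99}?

We have u_1 = 26, u_2 = 30, u_3 = 20, u_4 = 26.
The sequence repeats with period 3.
So u_{99} = u_{1 + ((99-1) mod 3)} = u_3 = 20.

20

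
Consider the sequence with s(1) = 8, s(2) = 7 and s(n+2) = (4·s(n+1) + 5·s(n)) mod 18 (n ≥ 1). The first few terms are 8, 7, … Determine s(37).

s(1) = 8; s(2) = 7; s(3) = 14; s(4) = 1; s(5) = 2; s(6) = 13; s(7) = 8; s(8) = 7.
Since (s(7), s(8)) = (s(1), s(2)) = (8, 7) (two consecutive terms determine the rest), the sequence is periodic with period 6.
So s(37) = s(1 + ((37-1) mod 6)) = s(1) = 8.

8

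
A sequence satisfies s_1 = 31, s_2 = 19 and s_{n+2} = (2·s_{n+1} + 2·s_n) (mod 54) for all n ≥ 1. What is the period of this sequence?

We have s_1 = 31; s_2 = 19; s_3 = 46; s_4 = 22; s_5 = 28; s_6 = 46; s_7 = 40; s_8 = 10; s_9 = 46; s_{10} = 4; s_{11} = 46; s_{12} = 46; s_{13} = 22.
Since (s_{12}, s_{13}) = (s_3, s_4) = (46, 22) (two consecutive terms determine the rest), the sequence is eventually periodic: after a pre-period of length 2 it cycles with period 9.

9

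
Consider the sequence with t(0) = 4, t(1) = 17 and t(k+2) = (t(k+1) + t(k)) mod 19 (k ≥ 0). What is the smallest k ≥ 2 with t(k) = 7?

t(0) = 4,  t(1) = 17,  t(2) = 2,  t(3) = 0,  t(4) = 2,  t(5) = 2,  t(6) = 4,  t(7) = 6,  t(8) = 10,  t(9) = 16,  t(10) = 7,  t(11) = 4,  t(12) = 11,  t(13) = 15,  t(14) = 7,  t(15) = 3,  t(16) = 10,  t(17) = 13,  t(18) = 4,  t(19) = 17.
Since (t(18), t(19)) = (t(0), t(1)) = (4, 17) (two consecutive terms determine the rest), the sequence is periodic with period 18.
The value 7 first appears (with k ≥ 2) at t(10).

10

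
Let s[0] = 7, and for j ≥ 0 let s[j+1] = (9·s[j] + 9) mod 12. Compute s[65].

We have s[0] = 7; s[1] = 0; s[2] = 9; s[3] = 6; s[4] = 3; s[5] = 0.
Since s[5] = s[1] = 0, the sequence is eventually periodic: after a pre-period of length 1 it cycles with period 4.
For j ≥ 1, s[j] depends only on (j - 1) mod 4. (65 - 1) mod 4 = 0, so s[65] = s[1] = 0.

0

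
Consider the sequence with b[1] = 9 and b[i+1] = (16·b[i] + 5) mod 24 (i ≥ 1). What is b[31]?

Listing terms: b[1] = 9, b[2] = 5, b[3] = 13, b[4] = 21, b[5] = 5.
Since b[5] = b[2] = 5, the sequence is eventually periodic: after a pre-period of length 1 it cycles with period 3.
For i ≥ 2, b[i] depends only on (i - 2) mod 3. (31 - 2) mod 3 = 2, so b[31] = b[4] = 21.

21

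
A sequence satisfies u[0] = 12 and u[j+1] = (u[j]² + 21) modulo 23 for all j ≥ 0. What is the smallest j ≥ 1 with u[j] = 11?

5

Listing terms: u[0] = 12,  u[1] = 4,  u[2] = 14,  u[3] = 10,  u[4] = 6,  u[5] = 11,  u[6] = 4.
Since u[6] = u[1] = 4, the sequence is eventually periodic: after a pre-period of length 1 it cycles with period 5.
The value 11 first appears (with j ≥ 1) at u[5].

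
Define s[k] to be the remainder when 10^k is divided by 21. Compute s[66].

We have s[1] = 10,  s[2] = 16,  s[3] = 13,  s[4] = 4,  s[5] = 19,  s[6] = 1,  s[7] = 10.
The sequence repeats with period 6.
So s[66] = s[1 + ((66-1) mod 6)] = s[6] = 1.

1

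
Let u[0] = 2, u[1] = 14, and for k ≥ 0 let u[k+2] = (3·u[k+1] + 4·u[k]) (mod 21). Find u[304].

20

Computing terms: u[0] = 2; u[1] = 14; u[2] = 8; u[3] = 17; u[4] = 20; u[5] = 2; u[6] = 2; u[7] = 14.
Since (u[6], u[7]) = (u[0], u[1]) = (2, 14) (two consecutive terms determine the rest), the sequence is periodic with period 6.
(304 - 0) mod 6 = 4, so u[304] = u[4] = 20.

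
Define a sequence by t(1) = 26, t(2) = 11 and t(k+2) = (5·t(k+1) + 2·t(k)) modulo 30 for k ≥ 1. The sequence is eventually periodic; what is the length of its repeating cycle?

Listing terms: t(1) = 26; t(2) = 11; t(3) = 17; t(4) = 17; t(5) = 29; t(6) = 29; t(7) = 23; t(8) = 23; t(9) = 11; t(10) = 11; t(11) = 17.
Since (t(10), t(11)) = (t(2), t(3)) = (11, 17) (two consecutive terms determine the rest), the sequence is eventually periodic: after a pre-period of length 1 it cycles with period 8.

8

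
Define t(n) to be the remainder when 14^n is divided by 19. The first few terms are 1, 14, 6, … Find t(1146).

11

We have t(0) = 1, t(1) = 14, t(2) = 6, t(3) = 8, t(4) = 17, t(5) = 10, t(6) = 7, t(7) = 3, t(8) = 4, t(9) = 18, t(10) = 5, t(11) = 13, t(12) = 11, t(13) = 2, t(14) = 9, t(15) = 12, t(16) = 16, t(17) = 15, t(18) = 1.
Since t(18) = t(0) = 1, the sequence is periodic with period 18.
So t(1146) = t(0 + ((1146-0) mod 18)) = t(12) = 11.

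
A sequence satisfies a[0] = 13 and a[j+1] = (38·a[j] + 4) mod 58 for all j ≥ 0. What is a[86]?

20

We have a[0] = 13, a[1] = 34, a[2] = 20, a[3] = 10, a[4] = 36, a[5] = 38, a[6] = 56, a[7] = 44, a[8] = 52, a[9] = 8, a[10] = 18, a[11] = 50, a[12] = 48, a[13] = 30, a[14] = 42, a[15] = 34.
Since a[15] = a[1] = 34, the sequence is eventually periodic: after a pre-period of length 1 it cycles with period 14.
For j ≥ 1, a[j] depends only on (j - 1) mod 14. (86 - 1) mod 14 = 1, so a[86] = a[2] = 20.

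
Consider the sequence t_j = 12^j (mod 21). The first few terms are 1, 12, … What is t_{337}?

12

Listing terms: t_0 = 1,  t_1 = 12,  t_2 = 18,  t_3 = 6,  t_4 = 9,  t_5 = 3,  t_6 = 15,  t_7 = 12.
Since t_7 = t_1 = 12, the sequence is eventually periodic: after a pre-period of length 1 it cycles with period 6.
For j ≥ 1, t_j depends only on (j - 1) mod 6. (337 - 1) mod 6 = 0, so t_{337} = t_1 = 12.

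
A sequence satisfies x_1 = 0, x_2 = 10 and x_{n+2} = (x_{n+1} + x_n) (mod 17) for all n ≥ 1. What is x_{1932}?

We have x_1 = 0, x_2 = 10, x_3 = 10, x_4 = 3, x_5 = 13, x_6 = 16, x_7 = 12, x_8 = 11, x_9 = 6, x_{10} = 0, x_{11} = 6, x_{12} = 6, x_{13} = 12, x_{14} = 1, x_{15} = 13, x_{16} = 14, x_{17} = 10, x_{18} = 7, x_{19} = 0, x_{20} = 7, x_{21} = 7, x_{22} = 14, x_{23} = 4, x_{24} = 1, x_{25} = 5, x_{26} = 6, x_{27} = 11, x_{28} = 0, x_{29} = 11, x_{30} = 11, x_{31} = 5, x_{32} = 16, x_{33} = 4, x_{34} = 3, x_{35} = 7, x_{36} = 10, x_{37} = 0, x_{38} = 10.
Since (x_{37}, x_{38}) = (x_1, x_2) = (0, 10) (two consecutive terms determine the rest), the sequence is periodic with period 36.
(1932 - 1) mod 36 = 23, so x_{1932} = x_{24} = 1.

1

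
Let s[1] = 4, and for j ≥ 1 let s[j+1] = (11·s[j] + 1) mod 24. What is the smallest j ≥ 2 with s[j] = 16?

Listing terms: s[1] = 4,  s[2] = 21,  s[3] = 16,  s[4] = 9,  s[5] = 4.
The sequence repeats with period 4.
The value 16 first appears (with j ≥ 2) at s[3].

3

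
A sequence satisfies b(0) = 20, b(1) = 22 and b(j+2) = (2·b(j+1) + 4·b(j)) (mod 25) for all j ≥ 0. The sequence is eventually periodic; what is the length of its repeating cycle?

25

We have b(0) = 20; b(1) = 22; b(2) = 24; b(3) = 11; b(4) = 18; b(5) = 5; b(6) = 7; b(7) = 9; b(8) = 21; b(9) = 3; b(10) = 15; b(11) = 17; b(12) = 19; b(13) = 6; b(14) = 13; b(15) = 0; b(16) = 2; b(17) = 4; b(18) = 16; b(19) = 23; b(20) = 10; b(21) = 12; b(22) = 14; b(23) = 1; b(24) = 8; b(25) = 20; b(26) = 22.
Since (b(25), b(26)) = (b(0), b(1)) = (20, 22) (two consecutive terms determine the rest), the sequence is periodic with period 25.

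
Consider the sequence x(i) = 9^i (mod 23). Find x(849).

12

We have x(0) = 1, x(1) = 9, x(2) = 12, x(3) = 16, x(4) = 6, x(5) = 8, x(6) = 3, x(7) = 4, x(8) = 13, x(9) = 2, x(10) = 18, x(11) = 1.
Since x(11) = x(0) = 1, the sequence is periodic with period 11.
So x(849) = x(0 + ((849-0) mod 11)) = x(2) = 12.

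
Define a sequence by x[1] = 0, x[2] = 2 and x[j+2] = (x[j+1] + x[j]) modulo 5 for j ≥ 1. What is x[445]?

Computing terms: x[1] = 0; x[2] = 2; x[3] = 2; x[4] = 4; x[5] = 1; x[6] = 0; x[7] = 1; x[8] = 1; x[9] = 2; x[10] = 3; x[11] = 0; x[12] = 3; x[13] = 3; x[14] = 1; x[15] = 4; x[16] = 0; x[17] = 4; x[18] = 4; x[19] = 3; x[20] = 2; x[21] = 0; x[22] = 2.
Since (x[21], x[22]) = (x[1], x[2]) = (0, 2) (two consecutive terms determine the rest), the sequence is periodic with period 20.
(445 - 1) mod 20 = 4, so x[445] = x[5] = 1.

1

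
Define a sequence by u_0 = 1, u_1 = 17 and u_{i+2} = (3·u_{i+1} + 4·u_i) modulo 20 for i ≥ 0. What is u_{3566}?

u_0 = 1,  u_1 = 17,  u_2 = 15,  u_3 = 13,  u_4 = 19,  u_5 = 9,  u_6 = 3,  u_7 = 5,  u_8 = 7,  u_9 = 1,  u_{10} = 11,  u_{11} = 17,  u_{12} = 15.
Since (u_{11}, u_{12}) = (u_1, u_2) = (17, 15) (two consecutive terms determine the rest), the sequence is eventually periodic: after a pre-period of length 1 it cycles with period 10.
For i ≥ 1, u_i depends only on (i - 1) mod 10. (3566 - 1) mod 10 = 5, so u_{3566} = u_6 = 3.

3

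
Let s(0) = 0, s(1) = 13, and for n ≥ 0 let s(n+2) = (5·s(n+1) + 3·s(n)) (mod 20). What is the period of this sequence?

Listing terms: s(0) = 0; s(1) = 13; s(2) = 5; s(3) = 4; s(4) = 15; s(5) = 7; s(6) = 0; s(7) = 1; s(8) = 5; s(9) = 8; s(10) = 15; s(11) = 19; s(12) = 0; s(13) = 17; s(14) = 5; s(15) = 16; s(16) = 15; s(17) = 3; s(18) = 0; s(19) = 9; s(20) = 5; s(21) = 12; s(22) = 15; s(23) = 11; s(24) = 0; s(25) = 13.
Since (s(24), s(25)) = (s(0), s(1)) = (0, 13) (two consecutive terms determine the rest), the sequence is periodic with period 24.

24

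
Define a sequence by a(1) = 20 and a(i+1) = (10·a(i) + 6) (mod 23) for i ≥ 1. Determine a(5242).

Computing terms: a(1) = 20,  a(2) = 22,  a(3) = 19,  a(4) = 12,  a(5) = 11,  a(6) = 1,  a(7) = 16,  a(8) = 5,  a(9) = 10,  a(10) = 14,  a(11) = 8,  a(12) = 17,  a(13) = 15,  a(14) = 18,  a(15) = 2,  a(16) = 3,  a(17) = 13,  a(18) = 21,  a(19) = 9,  a(20) = 4,  a(21) = 0,  a(22) = 6,  a(23) = 20.
The sequence repeats with period 22.
So a(5242) = a(1 + ((5242-1) mod 22)) = a(6) = 1.

1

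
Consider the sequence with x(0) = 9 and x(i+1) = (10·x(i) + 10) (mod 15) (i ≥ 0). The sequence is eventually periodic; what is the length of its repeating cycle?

Computing terms: x(0) = 9,  x(1) = 10,  x(2) = 5,  x(3) = 0,  x(4) = 10.
Since x(4) = x(1) = 10, the sequence is eventually periodic: after a pre-period of length 1 it cycles with period 3.

3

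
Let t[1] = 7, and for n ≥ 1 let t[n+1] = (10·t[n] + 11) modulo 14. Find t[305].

We have t[1] = 7; t[2] = 11; t[3] = 9; t[4] = 3; t[5] = 13; t[6] = 1; t[7] = 7.
Since t[7] = t[1] = 7, the sequence is periodic with period 6.
So t[305] = t[1 + ((305-1) mod 6)] = t[5] = 13.

13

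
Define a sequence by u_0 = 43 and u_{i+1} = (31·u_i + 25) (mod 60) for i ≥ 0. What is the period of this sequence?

6

u_0 = 43, u_1 = 38, u_2 = 3, u_3 = 58, u_4 = 23, u_5 = 18, u_6 = 43.
Since u_6 = u_0 = 43, the sequence is periodic with period 6.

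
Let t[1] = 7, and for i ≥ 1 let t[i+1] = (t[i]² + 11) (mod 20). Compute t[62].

0

We have t[1] = 7; t[2] = 0; t[3] = 11; t[4] = 12; t[5] = 15; t[6] = 16; t[7] = 7.
Since t[7] = t[1] = 7, the sequence is periodic with period 6.
(62 - 1) mod 6 = 1, so t[62] = t[2] = 0.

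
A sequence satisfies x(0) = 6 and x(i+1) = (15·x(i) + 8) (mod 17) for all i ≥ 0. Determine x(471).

We have x(0) = 6; x(1) = 13; x(2) = 16; x(3) = 10; x(4) = 5; x(5) = 15; x(6) = 12; x(7) = 1; x(8) = 6.
Since x(8) = x(0) = 6, the sequence is periodic with period 8.
(471 - 0) mod 8 = 7, so x(471) = x(7) = 1.

1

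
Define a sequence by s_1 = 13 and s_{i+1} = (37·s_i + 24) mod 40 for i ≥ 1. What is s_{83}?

Listing terms: s_1 = 13; s_2 = 25; s_3 = 29; s_4 = 17; s_5 = 13.
The sequence repeats with period 4.
So s_{83} = s_{1 + ((83-1) mod 4)} = s_3 = 29.

29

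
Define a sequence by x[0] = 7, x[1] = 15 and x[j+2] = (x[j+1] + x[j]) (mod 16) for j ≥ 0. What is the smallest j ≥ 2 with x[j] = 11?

We have x[0] = 7,  x[1] = 15,  x[2] = 6,  x[3] = 5,  x[4] = 11,  x[5] = 0,  x[6] = 11,  x[7] = 11,  x[8] = 6,  x[9] = 1,  x[10] = 7,  x[11] = 8,  x[12] = 15,  x[13] = 7,  x[14] = 6,  x[15] = 13,  x[16] = 3,  x[17] = 0,  x[18] = 3,  x[19] = 3,  x[20] = 6,  x[21] = 9,  x[22] = 15,  x[23] = 8,  x[24] = 7,  x[25] = 15.
The sequence repeats with period 24.
The value 11 first appears (with j ≥ 2) at x[4].

4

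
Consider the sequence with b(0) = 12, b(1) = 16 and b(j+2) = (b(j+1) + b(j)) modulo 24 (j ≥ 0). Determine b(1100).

Listing terms: b(0) = 12; b(1) = 16; b(2) = 4; b(3) = 20; b(4) = 0; b(5) = 20; b(6) = 20; b(7) = 16; b(8) = 12; b(9) = 4; b(10) = 16; b(11) = 20; b(12) = 12; b(13) = 8; b(14) = 20; b(15) = 4; b(16) = 0; b(17) = 4; b(18) = 4; b(19) = 8; b(20) = 12; b(21) = 20; b(22) = 8; b(23) = 4; b(24) = 12; b(25) = 16.
The sequence repeats with period 24.
So b(1100) = b(0 + ((1100-0) mod 24)) = b(20) = 12.

12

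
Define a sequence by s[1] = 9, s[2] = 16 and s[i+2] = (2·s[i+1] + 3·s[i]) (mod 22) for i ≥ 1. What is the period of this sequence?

10

s[1] = 9; s[2] = 16; s[3] = 15; s[4] = 12; s[5] = 3; s[6] = 20; s[7] = 5; s[8] = 4; s[9] = 1; s[10] = 14; s[11] = 9; s[12] = 16.
Since (s[11], s[12]) = (s[1], s[2]) = (9, 16) (two consecutive terms determine the rest), the sequence is periodic with period 10.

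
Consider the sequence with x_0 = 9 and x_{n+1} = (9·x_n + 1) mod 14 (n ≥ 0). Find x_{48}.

Computing terms: x_0 = 9,  x_1 = 12,  x_2 = 11,  x_3 = 2,  x_4 = 5,  x_5 = 4,  x_6 = 9.
The sequence repeats with period 6.
(48 - 0) mod 6 = 0, so x_{48} = x_0 = 9.

9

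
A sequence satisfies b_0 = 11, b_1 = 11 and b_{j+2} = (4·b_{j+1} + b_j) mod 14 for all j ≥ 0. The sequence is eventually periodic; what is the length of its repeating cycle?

16

Listing terms: b_0 = 11; b_1 = 11; b_2 = 13; b_3 = 7; b_4 = 13; b_5 = 3; b_6 = 11; b_7 = 5; b_8 = 3; b_9 = 3; b_{10} = 1; b_{11} = 7; b_{12} = 1; b_{13} = 11; b_{14} = 3; b_{15} = 9; b_{16} = 11; b_{17} = 11.
The sequence repeats with period 16.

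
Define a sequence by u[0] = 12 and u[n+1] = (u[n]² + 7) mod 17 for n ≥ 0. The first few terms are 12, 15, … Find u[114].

8

Listing terms: u[0] = 12,  u[1] = 15,  u[2] = 11,  u[3] = 9,  u[4] = 3,  u[5] = 16,  u[6] = 8,  u[7] = 3.
Since u[7] = u[4] = 3, the sequence is eventually periodic: after a pre-period of length 4 it cycles with period 3.
For n ≥ 4, u[n] depends only on (n - 4) mod 3. (114 - 4) mod 3 = 2, so u[114] = u[6] = 8.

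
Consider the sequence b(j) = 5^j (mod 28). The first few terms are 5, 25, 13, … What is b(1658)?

25

We have b(1) = 5; b(2) = 25; b(3) = 13; b(4) = 9; b(5) = 17; b(6) = 1; b(7) = 5.
Since b(7) = b(1) = 5, the sequence is periodic with period 6.
(1658 - 1) mod 6 = 1, so b(1658) = b(2) = 25.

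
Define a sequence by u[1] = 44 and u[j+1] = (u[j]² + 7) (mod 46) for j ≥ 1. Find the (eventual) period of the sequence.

4

u[1] = 44; u[2] = 11; u[3] = 36; u[4] = 15; u[5] = 2; u[6] = 11.
Since u[6] = u[2] = 11, the sequence is eventually periodic: after a pre-period of length 1 it cycles with period 4.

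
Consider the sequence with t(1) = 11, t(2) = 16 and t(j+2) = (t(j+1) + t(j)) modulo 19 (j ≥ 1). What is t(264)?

t(1) = 11,  t(2) = 16,  t(3) = 8,  t(4) = 5,  t(5) = 13,  t(6) = 18,  t(7) = 12,  t(8) = 11,  t(9) = 4,  t(10) = 15,  t(11) = 0,  t(12) = 15,  t(13) = 15,  t(14) = 11,  t(15) = 7,  t(16) = 18,  t(17) = 6,  t(18) = 5,  t(19) = 11,  t(20) = 16.
The sequence repeats with period 18.
(264 - 1) mod 18 = 11, so t(264) = t(12) = 15.

15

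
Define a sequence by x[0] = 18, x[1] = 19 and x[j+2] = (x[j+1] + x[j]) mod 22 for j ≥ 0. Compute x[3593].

x[0] = 18; x[1] = 19; x[2] = 15; x[3] = 12; x[4] = 5; x[5] = 17; x[6] = 0; x[7] = 17; x[8] = 17; x[9] = 12; x[10] = 7; x[11] = 19; x[12] = 4; x[13] = 1; x[14] = 5; x[15] = 6; x[16] = 11; x[17] = 17; x[18] = 6; x[19] = 1; x[20] = 7; x[21] = 8; x[22] = 15; x[23] = 1; x[24] = 16; x[25] = 17; x[26] = 11; x[27] = 6; x[28] = 17; x[29] = 1; x[30] = 18; x[31] = 19.
The sequence repeats with period 30.
(3593 - 0) mod 30 = 23, so x[3593] = x[23] = 1.

1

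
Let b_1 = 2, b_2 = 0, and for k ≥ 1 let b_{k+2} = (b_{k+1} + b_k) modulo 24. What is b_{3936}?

Listing terms: b_1 = 2, b_2 = 0, b_3 = 2, b_4 = 2, b_5 = 4, b_6 = 6, b_7 = 10, b_8 = 16, b_9 = 2, b_{10} = 18, b_{11} = 20, b_{12} = 14, b_{13} = 10, b_{14} = 0, b_{15} = 10, b_{16} = 10, b_{17} = 20, b_{18} = 6, b_{19} = 2, b_{20} = 8, b_{21} = 10, b_{22} = 18, b_{23} = 4, b_{24} = 22, b_{25} = 2, b_{26} = 0.
Since (b_{25}, b_{26}) = (b_1, b_2) = (2, 0) (two consecutive terms determine the rest), the sequence is periodic with period 24.
So b_{3936} = b_{1 + ((3936-1) mod 24)} = b_{24} = 22.

22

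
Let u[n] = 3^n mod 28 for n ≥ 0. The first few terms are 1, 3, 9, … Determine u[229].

Listing terms: u[0] = 1, u[1] = 3, u[2] = 9, u[3] = 27, u[4] = 25, u[5] = 19, u[6] = 1.
Since u[6] = u[0] = 1, the sequence is periodic with period 6.
(229 - 0) mod 6 = 1, so u[229] = u[1] = 3.

3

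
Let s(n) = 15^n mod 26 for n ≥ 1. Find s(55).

11

We have s(1) = 15,  s(2) = 17,  s(3) = 21,  s(4) = 3,  s(5) = 19,  s(6) = 25,  s(7) = 11,  s(8) = 9,  s(9) = 5,  s(10) = 23,  s(11) = 7,  s(12) = 1,  s(13) = 15.
Since s(13) = s(1) = 15, the sequence is periodic with period 12.
(55 - 1) mod 12 = 6, so s(55) = s(7) = 11.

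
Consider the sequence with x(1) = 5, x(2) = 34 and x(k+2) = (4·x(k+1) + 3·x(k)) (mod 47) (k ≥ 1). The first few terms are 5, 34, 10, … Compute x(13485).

0

Listing terms: x(1) = 5; x(2) = 34; x(3) = 10; x(4) = 1; x(5) = 34; x(6) = 45; x(7) = 0; x(8) = 41; x(9) = 23; x(10) = 27; x(11) = 36; x(12) = 37; x(13) = 21; x(14) = 7; x(15) = 44; x(16) = 9; x(17) = 27; x(18) = 41; x(19) = 10; x(20) = 22; x(21) = 24; x(22) = 21; x(23) = 15; x(24) = 29; x(25) = 20; x(26) = 26; x(27) = 23; x(28) = 29; x(29) = 44; x(30) = 28; x(31) = 9; x(32) = 26; x(33) = 37; x(34) = 38; x(35) = 28; x(36) = 38; x(37) = 1; x(38) = 24; x(39) = 5; x(40) = 45; x(41) = 7; x(42) = 22; x(43) = 15; x(44) = 32; x(45) = 32; x(46) = 36; x(47) = 5; x(48) = 34.
Since (x(47), x(48)) = (x(1), x(2)) = (5, 34) (two consecutive terms determine the rest), the sequence is periodic with period 46.
(13485 - 1) mod 46 = 6, so x(13485) = x(7) = 0.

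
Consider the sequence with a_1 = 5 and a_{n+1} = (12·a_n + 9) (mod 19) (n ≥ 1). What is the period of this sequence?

Listing terms: a_1 = 5, a_2 = 12, a_3 = 1, a_4 = 2, a_5 = 14, a_6 = 6, a_7 = 5.
Since a_7 = a_1 = 5, the sequence is periodic with period 6.

6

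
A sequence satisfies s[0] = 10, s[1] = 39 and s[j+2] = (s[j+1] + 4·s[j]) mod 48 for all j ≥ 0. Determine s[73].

Listing terms: s[0] = 10, s[1] = 39, s[2] = 31, s[3] = 43, s[4] = 23, s[5] = 3, s[6] = 47, s[7] = 11, s[8] = 7, s[9] = 3, s[10] = 31, s[11] = 43.
Since (s[10], s[11]) = (s[2], s[3]) = (31, 43) (two consecutive terms determine the rest), the sequence is eventually periodic: after a pre-period of length 2 it cycles with period 8.
For j ≥ 2, s[j] depends only on (j - 2) mod 8. (73 - 2) mod 8 = 7, so s[73] = s[9] = 3.

3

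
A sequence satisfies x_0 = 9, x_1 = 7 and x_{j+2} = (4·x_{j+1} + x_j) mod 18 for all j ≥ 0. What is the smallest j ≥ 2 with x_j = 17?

x_0 = 9, x_1 = 7, x_2 = 1, x_3 = 11, x_4 = 9, x_5 = 11, x_6 = 17, x_7 = 7, x_8 = 9, x_9 = 7.
Since (x_8, x_9) = (x_0, x_1) = (9, 7) (two consecutive terms determine the rest), the sequence is periodic with period 8.
The value 17 first appears (with j ≥ 2) at x_6.

6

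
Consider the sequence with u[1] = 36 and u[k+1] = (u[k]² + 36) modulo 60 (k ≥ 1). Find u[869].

12

We have u[1] = 36,  u[2] = 12,  u[3] = 0,  u[4] = 36.
Since u[4] = u[1] = 36, the sequence is periodic with period 3.
So u[869] = u[1 + ((869-1) mod 3)] = u[2] = 12.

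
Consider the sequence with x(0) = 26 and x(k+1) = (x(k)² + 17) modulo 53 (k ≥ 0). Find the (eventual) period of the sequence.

Computing terms: x(0) = 26,  x(1) = 4,  x(2) = 33,  x(3) = 46,  x(4) = 13,  x(5) = 27,  x(6) = 4.
Since x(6) = x(1) = 4, the sequence is eventually periodic: after a pre-period of length 1 it cycles with period 5.

5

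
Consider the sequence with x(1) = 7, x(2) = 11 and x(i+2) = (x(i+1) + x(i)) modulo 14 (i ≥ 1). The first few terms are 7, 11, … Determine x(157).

We have x(1) = 7, x(2) = 11, x(3) = 4, x(4) = 1, x(5) = 5, x(6) = 6, x(7) = 11, x(8) = 3, x(9) = 0, x(10) = 3, x(11) = 3, x(12) = 6, x(13) = 9, x(14) = 1, x(15) = 10, x(16) = 11, x(17) = 7, x(18) = 4, x(19) = 11, x(20) = 1, x(21) = 12, x(22) = 13, x(23) = 11, x(24) = 10, x(25) = 7, x(26) = 3, x(27) = 10, x(28) = 13, x(29) = 9, x(30) = 8, x(31) = 3, x(32) = 11, x(33) = 0, x(34) = 11, x(35) = 11, x(36) = 8, x(37) = 5, x(38) = 13, x(39) = 4, x(40) = 3, x(41) = 7, x(42) = 10, x(43) = 3, x(44) = 13, x(45) = 2, x(46) = 1, x(47) = 3, x(48) = 4, x(49) = 7, x(50) = 11.
The sequence repeats with period 48.
(157 - 1) mod 48 = 12, so x(157) = x(13) = 9.

9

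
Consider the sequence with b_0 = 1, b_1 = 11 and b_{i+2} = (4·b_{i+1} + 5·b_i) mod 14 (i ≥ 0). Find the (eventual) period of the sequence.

b_0 = 1; b_1 = 11; b_2 = 7; b_3 = 13; b_4 = 3; b_5 = 7; b_6 = 1; b_7 = 11.
Since (b_6, b_7) = (b_0, b_1) = (1, 11) (two consecutive terms determine the rest), the sequence is periodic with period 6.

6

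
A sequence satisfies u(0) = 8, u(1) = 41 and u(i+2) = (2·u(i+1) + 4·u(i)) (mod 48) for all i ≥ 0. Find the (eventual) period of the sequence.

8

Listing terms: u(0) = 8,  u(1) = 41,  u(2) = 18,  u(3) = 8,  u(4) = 40,  u(5) = 16,  u(6) = 0,  u(7) = 16,  u(8) = 32,  u(9) = 32,  u(10) = 0,  u(11) = 32,  u(12) = 16,  u(13) = 16,  u(14) = 0.
Since (u(13), u(14)) = (u(5), u(6)) = (16, 0) (two consecutive terms determine the rest), the sequence is eventually periodic: after a pre-period of length 5 it cycles with period 8.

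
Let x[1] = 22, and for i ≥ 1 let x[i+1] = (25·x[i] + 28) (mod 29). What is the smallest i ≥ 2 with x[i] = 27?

Listing terms: x[1] = 22, x[2] = 27, x[3] = 7, x[4] = 0, x[5] = 28, x[6] = 3, x[7] = 16, x[8] = 22.
The sequence repeats with period 7.
The value 27 first appears (with i ≥ 2) at x[2].

2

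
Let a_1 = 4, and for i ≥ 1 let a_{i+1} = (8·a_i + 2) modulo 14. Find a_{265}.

0

a_1 = 4,  a_2 = 6,  a_3 = 8,  a_4 = 10,  a_5 = 12,  a_6 = 0,  a_7 = 2,  a_8 = 4.
Since a_8 = a_1 = 4, the sequence is periodic with period 7.
So a_{265} = a_{1 + ((265-1) mod 7)} = a_6 = 0.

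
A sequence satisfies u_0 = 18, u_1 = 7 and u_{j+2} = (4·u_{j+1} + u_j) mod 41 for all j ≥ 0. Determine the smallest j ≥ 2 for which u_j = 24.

Listing terms: u_0 = 18,  u_1 = 7,  u_2 = 5,  u_3 = 27,  u_4 = 31,  u_5 = 28,  u_6 = 20,  u_7 = 26,  u_8 = 1,  u_9 = 30,  u_{10} = 39,  u_{11} = 22,  u_{12} = 4,  u_{13} = 38,  u_{14} = 33,  u_{15} = 6,  u_{16} = 16,  u_{17} = 29,  u_{18} = 9,  u_{19} = 24,  u_{20} = 23,  u_{21} = 34,  u_{22} = 36,  u_{23} = 14,  u_{24} = 10,  u_{25} = 13,  u_{26} = 21,  u_{27} = 15,  u_{28} = 40,  u_{29} = 11,  u_{30} = 2,  u_{31} = 19,  u_{32} = 37,  u_{33} = 3,  u_{34} = 8,  u_{35} = 35,  u_{36} = 25,  u_{37} = 12,  u_{38} = 32,  u_{39} = 17,  u_{40} = 18,  u_{41} = 7.
The sequence repeats with period 40.
The value 24 first appears (with j ≥ 2) at u_{19}.

19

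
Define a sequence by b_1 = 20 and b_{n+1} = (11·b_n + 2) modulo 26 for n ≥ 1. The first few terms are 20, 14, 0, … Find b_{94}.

Listing terms: b_1 = 20, b_2 = 14, b_3 = 0, b_4 = 2, b_5 = 24, b_6 = 6, b_7 = 16, b_8 = 22, b_9 = 10, b_{10} = 8, b_{11} = 12, b_{12} = 4, b_{13} = 20.
Since b_{13} = b_1 = 20, the sequence is periodic with period 12.
(94 - 1) mod 12 = 9, so b_{94} = b_{10} = 8.

8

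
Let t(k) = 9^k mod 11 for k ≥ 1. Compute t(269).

5

t(1) = 9; t(2) = 4; t(3) = 3; t(4) = 5; t(5) = 1; t(6) = 9.
Since t(6) = t(1) = 9, the sequence is periodic with period 5.
So t(269) = t(1 + ((269-1) mod 5)) = t(4) = 5.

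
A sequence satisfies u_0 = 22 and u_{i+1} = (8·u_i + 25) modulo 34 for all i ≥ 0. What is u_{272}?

We have u_0 = 22, u_1 = 31, u_2 = 1, u_3 = 33, u_4 = 17, u_5 = 25, u_6 = 21, u_7 = 23, u_8 = 5, u_9 = 31.
Since u_9 = u_1 = 31, the sequence is eventually periodic: after a pre-period of length 1 it cycles with period 8.
For i ≥ 1, u_i depends only on (i - 1) mod 8. (272 - 1) mod 8 = 7, so u_{272} = u_8 = 5.

5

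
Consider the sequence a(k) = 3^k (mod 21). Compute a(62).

We have a(0) = 1,  a(1) = 3,  a(2) = 9,  a(3) = 6,  a(4) = 18,  a(5) = 12,  a(6) = 15,  a(7) = 3.
Since a(7) = a(1) = 3, the sequence is eventually periodic: after a pre-period of length 1 it cycles with period 6.
For k ≥ 1, a(k) depends only on (k - 1) mod 6. (62 - 1) mod 6 = 1, so a(62) = a(2) = 9.

9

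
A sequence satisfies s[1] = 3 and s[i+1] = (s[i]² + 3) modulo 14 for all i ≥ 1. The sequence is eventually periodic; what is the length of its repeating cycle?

Listing terms: s[1] = 3, s[2] = 12, s[3] = 7, s[4] = 10, s[5] = 5, s[6] = 0, s[7] = 3.
The sequence repeats with period 6.

6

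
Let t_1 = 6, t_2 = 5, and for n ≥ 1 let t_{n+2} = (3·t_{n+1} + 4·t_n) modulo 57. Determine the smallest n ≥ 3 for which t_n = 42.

We have t_1 = 6, t_2 = 5, t_3 = 39, t_4 = 23, t_5 = 54, t_6 = 26, t_7 = 9, t_8 = 17, t_9 = 30, t_{10} = 44, t_{11} = 24, t_{12} = 20, t_{13} = 42, t_{14} = 35, t_{15} = 45, t_{16} = 47, t_{17} = 36, t_{18} = 11, t_{19} = 6, t_{20} = 5.
Since (t_{19}, t_{20}) = (t_1, t_2) = (6, 5) (two consecutive terms determine the rest), the sequence is periodic with period 18.
The value 42 first appears (with n ≥ 3) at t_{13}.

13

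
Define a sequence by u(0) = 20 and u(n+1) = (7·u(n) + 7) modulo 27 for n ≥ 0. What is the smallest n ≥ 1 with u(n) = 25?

u(0) = 20, u(1) = 12, u(2) = 10, u(3) = 23, u(4) = 6, u(5) = 22, u(6) = 26, u(7) = 0, u(8) = 7, u(9) = 2, u(10) = 21, u(11) = 19, u(12) = 5, u(13) = 15, u(14) = 4, u(15) = 8, u(16) = 9, u(17) = 16, u(18) = 11, u(19) = 3, u(20) = 1, u(21) = 14, u(22) = 24, u(23) = 13, u(24) = 17, u(25) = 18, u(26) = 25, u(27) = 20.
The sequence repeats with period 27.
The value 25 first appears (with n ≥ 1) at u(26).

26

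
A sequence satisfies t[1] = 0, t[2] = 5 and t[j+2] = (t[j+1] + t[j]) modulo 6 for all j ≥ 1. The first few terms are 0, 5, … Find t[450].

Computing terms: t[1] = 0, t[2] = 5, t[3] = 5, t[4] = 4, t[5] = 3, t[6] = 1, t[7] = 4, t[8] = 5, t[9] = 3, t[10] = 2, t[11] = 5, t[12] = 1, t[13] = 0, t[14] = 1, t[15] = 1, t[16] = 2, t[17] = 3, t[18] = 5, t[19] = 2, t[20] = 1, t[21] = 3, t[22] = 4, t[23] = 1, t[24] = 5, t[25] = 0, t[26] = 5.
Since (t[25], t[26]) = (t[1], t[2]) = (0, 5) (two consecutive terms determine the rest), the sequence is periodic with period 24.
So t[450] = t[1 + ((450-1) mod 24)] = t[18] = 5.

5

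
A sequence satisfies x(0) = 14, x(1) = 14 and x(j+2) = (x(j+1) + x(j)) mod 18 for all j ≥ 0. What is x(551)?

Computing terms: x(0) = 14; x(1) = 14; x(2) = 10; x(3) = 6; x(4) = 16; x(5) = 4; x(6) = 2; x(7) = 6; x(8) = 8; x(9) = 14; x(10) = 4; x(11) = 0; x(12) = 4; x(13) = 4; x(14) = 8; x(15) = 12; x(16) = 2; x(17) = 14; x(18) = 16; x(19) = 12; x(20) = 10; x(21) = 4; x(22) = 14; x(23) = 0; x(24) = 14; x(25) = 14.
Since (x(24), x(25)) = (x(0), x(1)) = (14, 14) (two consecutive terms determine the rest), the sequence is periodic with period 24.
(551 - 0) mod 24 = 23, so x(551) = x(23) = 0.

0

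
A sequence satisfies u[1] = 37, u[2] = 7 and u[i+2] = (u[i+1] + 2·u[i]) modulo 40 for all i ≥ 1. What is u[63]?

Computing terms: u[1] = 37,  u[2] = 7,  u[3] = 1,  u[4] = 15,  u[5] = 17,  u[6] = 7,  u[7] = 1.
Since (u[6], u[7]) = (u[2], u[3]) = (7, 1) (two consecutive terms determine the rest), the sequence is eventually periodic: after a pre-period of length 1 it cycles with period 4.
For i ≥ 2, u[i] depends only on (i - 2) mod 4. (63 - 2) mod 4 = 1, so u[63] = u[3] = 1.

1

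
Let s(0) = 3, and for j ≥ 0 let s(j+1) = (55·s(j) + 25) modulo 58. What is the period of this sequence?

Computing terms: s(0) = 3, s(1) = 16, s(2) = 35, s(3) = 36, s(4) = 33, s(5) = 42, s(6) = 15, s(7) = 38, s(8) = 27, s(9) = 2, s(10) = 19, s(11) = 26, s(12) = 5, s(13) = 10, s(14) = 53, s(15) = 40, s(16) = 21, s(17) = 20, s(18) = 23, s(19) = 14, s(20) = 41, s(21) = 18, s(22) = 29, s(23) = 54, s(24) = 37, s(25) = 30, s(26) = 51, s(27) = 46, s(28) = 3.
The sequence repeats with period 28.

28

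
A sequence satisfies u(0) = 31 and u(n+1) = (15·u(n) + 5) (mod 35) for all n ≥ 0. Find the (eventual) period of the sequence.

u(0) = 31,  u(1) = 15,  u(2) = 20,  u(3) = 25,  u(4) = 30,  u(5) = 0,  u(6) = 5,  u(7) = 10,  u(8) = 15.
Since u(8) = u(1) = 15, the sequence is eventually periodic: after a pre-period of length 1 it cycles with period 7.

7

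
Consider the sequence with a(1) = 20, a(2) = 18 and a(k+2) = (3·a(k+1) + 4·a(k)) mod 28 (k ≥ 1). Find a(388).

Listing terms: a(1) = 20; a(2) = 18; a(3) = 22; a(4) = 26; a(5) = 26; a(6) = 14; a(7) = 6; a(8) = 18; a(9) = 22.
Since (a(8), a(9)) = (a(2), a(3)) = (18, 22) (two consecutive terms determine the rest), the sequence is eventually periodic: after a pre-period of length 1 it cycles with period 6.
For k ≥ 2, a(k) depends only on (k - 2) mod 6. (388 - 2) mod 6 = 2, so a(388) = a(4) = 26.

26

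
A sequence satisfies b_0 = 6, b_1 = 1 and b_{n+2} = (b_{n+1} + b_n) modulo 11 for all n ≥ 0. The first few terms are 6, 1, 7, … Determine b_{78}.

b_0 = 6; b_1 = 1; b_2 = 7; b_3 = 8; b_4 = 4; b_5 = 1; b_6 = 5; b_7 = 6; b_8 = 0; b_9 = 6; b_{10} = 6; b_{11} = 1.
Since (b_{10}, b_{11}) = (b_0, b_1) = (6, 1) (two consecutive terms determine the rest), the sequence is periodic with period 10.
So b_{78} = b_{0 + ((78-0) mod 10)} = b_8 = 0.

0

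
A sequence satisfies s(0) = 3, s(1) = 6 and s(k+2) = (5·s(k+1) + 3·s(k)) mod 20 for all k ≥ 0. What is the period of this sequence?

Computing terms: s(0) = 3; s(1) = 6; s(2) = 19; s(3) = 13; s(4) = 2; s(5) = 9; s(6) = 11; s(7) = 2; s(8) = 3; s(9) = 1; s(10) = 14; s(11) = 13; s(12) = 7; s(13) = 14; s(14) = 11; s(15) = 17; s(16) = 18; s(17) = 1; s(18) = 19; s(19) = 18; s(20) = 7; s(21) = 9; s(22) = 6; s(23) = 17; s(24) = 3; s(25) = 6.
Since (s(24), s(25)) = (s(0), s(1)) = (3, 6) (two consecutive terms determine the rest), the sequence is periodic with period 24.

24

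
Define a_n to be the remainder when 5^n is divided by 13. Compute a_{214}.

a_0 = 1; a_1 = 5; a_2 = 12; a_3 = 8; a_4 = 1.
Since a_4 = a_0 = 1, the sequence is periodic with period 4.
(214 - 0) mod 4 = 2, so a_{214} = a_2 = 12.

12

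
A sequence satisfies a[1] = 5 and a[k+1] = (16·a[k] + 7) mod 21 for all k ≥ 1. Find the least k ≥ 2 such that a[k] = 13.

3

a[1] = 5,  a[2] = 3,  a[3] = 13,  a[4] = 5.
Since a[4] = a[1] = 5, the sequence is periodic with period 3.
The value 13 first appears (with k ≥ 2) at a[3].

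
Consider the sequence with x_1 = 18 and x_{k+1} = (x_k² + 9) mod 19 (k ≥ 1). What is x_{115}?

1

x_1 = 18; x_2 = 10; x_3 = 14; x_4 = 15; x_5 = 6; x_6 = 7; x_7 = 1; x_8 = 10.
Since x_8 = x_2 = 10, the sequence is eventually periodic: after a pre-period of length 1 it cycles with period 6.
For k ≥ 2, x_k depends only on (k - 2) mod 6. (115 - 2) mod 6 = 5, so x_{115} = x_7 = 1.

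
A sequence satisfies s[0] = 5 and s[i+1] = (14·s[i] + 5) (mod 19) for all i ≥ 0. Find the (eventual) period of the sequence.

s[0] = 5; s[1] = 18; s[2] = 10; s[3] = 12; s[4] = 2; s[5] = 14; s[6] = 11; s[7] = 7; s[8] = 8; s[9] = 3; s[10] = 9; s[11] = 17; s[12] = 15; s[13] = 6; s[14] = 13; s[15] = 16; s[16] = 1; s[17] = 0; s[18] = 5.
Since s[18] = s[0] = 5, the sequence is periodic with period 18.

18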